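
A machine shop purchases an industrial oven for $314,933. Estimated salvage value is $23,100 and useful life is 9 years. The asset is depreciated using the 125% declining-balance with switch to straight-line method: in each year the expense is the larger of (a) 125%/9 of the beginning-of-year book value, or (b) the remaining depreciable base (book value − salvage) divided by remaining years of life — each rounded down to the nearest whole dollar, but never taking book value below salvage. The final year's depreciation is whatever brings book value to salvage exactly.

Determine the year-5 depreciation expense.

Depreciable base = $314,933 − $23,100 = $291,833.
Year 1: DB = ⌊$314,933 × 125%/9⌋ = $43,740; SL = ⌊$291,833/9⌋ = $32,425 → take DB $43,740. Book value $271,193.
Year 2: DB = ⌊$271,193 × 125%/9⌋ = $37,665; SL = ⌊$248,093/8⌋ = $31,011 → take DB $37,665. Book value $233,528.
Year 3: DB = ⌊$233,528 × 125%/9⌋ = $32,434; SL = ⌊$210,428/7⌋ = $30,061 → take DB $32,434. Book value $201,094.
Year 4: DB = ⌊$201,094 × 125%/9⌋ = $27,929; SL = ⌊$177,994/6⌋ = $29,665 → take SL $29,665. Book value $171,429.
Year 5: DB = ⌊$171,429 × 125%/9⌋ = $23,809; SL = ⌊$148,329/5⌋ = $29,665 → take SL $29,665. Book value $141,764.

$29,665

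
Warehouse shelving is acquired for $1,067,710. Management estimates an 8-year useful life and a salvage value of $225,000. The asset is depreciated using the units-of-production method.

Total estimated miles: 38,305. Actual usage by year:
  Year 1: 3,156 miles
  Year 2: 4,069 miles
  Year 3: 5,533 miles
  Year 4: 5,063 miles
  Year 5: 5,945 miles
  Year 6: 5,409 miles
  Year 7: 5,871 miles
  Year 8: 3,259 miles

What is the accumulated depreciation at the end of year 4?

Depreciable base = $1,067,710 − $225,000 = $842,710.
Rate = $842,710 / 38,305 miles = $22 per mile.
Year 1: 3,156 × $22 = $69,432. Book value $998,278.
Year 2: 4,069 × $22 = $89,518. Book value $908,760.
Year 3: 5,533 × $22 = $121,726. Book value $787,034.
Year 4: 5,063 × $22 = $111,386. Book value $675,648.
Accumulated through year 4 = $1,067,710 − $675,648 = $392,062.

$392,062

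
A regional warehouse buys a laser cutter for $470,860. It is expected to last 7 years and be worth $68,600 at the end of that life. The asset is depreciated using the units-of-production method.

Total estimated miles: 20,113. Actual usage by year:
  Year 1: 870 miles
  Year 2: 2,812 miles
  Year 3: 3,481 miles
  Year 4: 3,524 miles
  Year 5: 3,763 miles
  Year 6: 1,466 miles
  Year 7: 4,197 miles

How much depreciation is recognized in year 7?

Depreciable base = $470,860 − $68,600 = $402,260.
Rate = $402,260 / 20,113 miles = $20 per mile.
Year 1: 870 × $20 = $17,400. Book value $453,460.
Year 2: 2,812 × $20 = $56,240. Book value $397,220.
Year 3: 3,481 × $20 = $69,620. Book value $327,600.
Year 4: 3,524 × $20 = $70,480. Book value $257,120.
Year 5: 3,763 × $20 = $75,260. Book value $181,860.
Year 6: 1,466 × $20 = $29,320. Book value $152,540.
Year 7: 4,197 × $20 = $83,940. Book value $68,600.

$83,940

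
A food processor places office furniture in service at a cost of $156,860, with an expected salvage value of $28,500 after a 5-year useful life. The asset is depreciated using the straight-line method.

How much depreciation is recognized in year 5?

Depreciable base = $156,860 − $28,500 = $128,360.
Annual expense = $128,360 / 5 = $25,672.

$25,672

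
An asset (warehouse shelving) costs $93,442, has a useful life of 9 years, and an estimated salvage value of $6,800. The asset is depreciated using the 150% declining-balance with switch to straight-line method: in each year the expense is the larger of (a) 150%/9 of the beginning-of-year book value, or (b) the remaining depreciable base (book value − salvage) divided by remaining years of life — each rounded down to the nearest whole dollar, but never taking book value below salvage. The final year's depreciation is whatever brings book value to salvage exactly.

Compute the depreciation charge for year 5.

$7,652

Depreciable base = $93,442 − $6,800 = $86,642.
Year 1: DB = ⌊$93,442 × 150%/9⌋ = $15,573; SL = ⌊$86,642/9⌋ = $9,626 → take DB $15,573. Book value $77,869.
Year 2: DB = ⌊$77,869 × 150%/9⌋ = $12,978; SL = ⌊$71,069/8⌋ = $8,883 → take DB $12,978. Book value $64,891.
Year 3: DB = ⌊$64,891 × 150%/9⌋ = $10,815; SL = ⌊$58,091/7⌋ = $8,298 → take DB $10,815. Book value $54,076.
Year 4: DB = ⌊$54,076 × 150%/9⌋ = $9,012; SL = ⌊$47,276/6⌋ = $7,879 → take DB $9,012. Book value $45,064.
Year 5: DB = ⌊$45,064 × 150%/9⌋ = $7,510; SL = ⌊$38,264/5⌋ = $7,652 → take SL $7,652. Book value $37,412.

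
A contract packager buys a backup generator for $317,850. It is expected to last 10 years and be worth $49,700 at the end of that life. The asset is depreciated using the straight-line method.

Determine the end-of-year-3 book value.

Depreciable base = $317,850 − $49,700 = $268,150.
Annual expense = $268,150 / 10 = $26,815.
End of year 1: book value $291,035.
End of year 2: book value $264,220.
End of year 3: book value $237,405.

$237,405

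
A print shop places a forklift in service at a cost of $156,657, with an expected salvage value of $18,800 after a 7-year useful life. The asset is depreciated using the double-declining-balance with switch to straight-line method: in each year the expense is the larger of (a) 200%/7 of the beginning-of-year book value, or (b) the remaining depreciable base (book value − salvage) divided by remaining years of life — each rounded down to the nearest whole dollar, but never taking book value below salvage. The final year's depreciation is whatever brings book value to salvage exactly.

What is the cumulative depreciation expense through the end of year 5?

Depreciable base = $156,657 − $18,800 = $137,857.
Year 1: DB = ⌊$156,657 × 200%/7⌋ = $44,759; SL = ⌊$137,857/7⌋ = $19,693 → take DB $44,759. Book value $111,898.
Year 2: DB = ⌊$111,898 × 200%/7⌋ = $31,970; SL = ⌊$93,098/6⌋ = $15,516 → take DB $31,970. Book value $79,928.
Year 3: DB = ⌊$79,928 × 200%/7⌋ = $22,836; SL = ⌊$61,128/5⌋ = $12,225 → take DB $22,836. Book value $57,092.
Year 4: DB = ⌊$57,092 × 200%/7⌋ = $16,312; SL = ⌊$38,292/4⌋ = $9,573 → take DB $16,312. Book value $40,780.
Year 5: DB = ⌊$40,780 × 200%/7⌋ = $11,651; SL = ⌊$21,980/3⌋ = $7,326 → take DB $11,651. Book value $29,129.
Accumulated through year 5 = $156,657 − $29,129 = $127,528.

$127,528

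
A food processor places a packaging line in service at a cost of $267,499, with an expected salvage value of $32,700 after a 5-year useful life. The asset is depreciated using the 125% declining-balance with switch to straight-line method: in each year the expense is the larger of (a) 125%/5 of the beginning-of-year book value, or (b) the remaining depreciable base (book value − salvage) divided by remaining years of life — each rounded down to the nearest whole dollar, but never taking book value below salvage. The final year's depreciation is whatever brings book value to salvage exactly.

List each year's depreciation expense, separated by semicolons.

$66,874; $50,156; $39,256; $39,256; $39,257

Depreciable base = $267,499 − $32,700 = $234,799.
Year 1: DB = ⌊$267,499 × 125%/5⌋ = $66,874; SL = ⌊$234,799/5⌋ = $46,959 → take DB $66,874. Book value $200,625.
Year 2: DB = ⌊$200,625 × 125%/5⌋ = $50,156; SL = ⌊$167,925/4⌋ = $41,981 → take DB $50,156. Book value $150,469.
Year 3: DB = ⌊$150,469 × 125%/5⌋ = $37,617; SL = ⌊$117,769/3⌋ = $39,256 → take SL $39,256. Book value $111,213.
Year 4: DB = ⌊$111,213 × 125%/5⌋ = $27,803; SL = ⌊$78,513/2⌋ = $39,256 → take SL $39,256. Book value $71,957.
Year 5 (final): $71,957 − $32,700 = $39,257. Book value $32,700.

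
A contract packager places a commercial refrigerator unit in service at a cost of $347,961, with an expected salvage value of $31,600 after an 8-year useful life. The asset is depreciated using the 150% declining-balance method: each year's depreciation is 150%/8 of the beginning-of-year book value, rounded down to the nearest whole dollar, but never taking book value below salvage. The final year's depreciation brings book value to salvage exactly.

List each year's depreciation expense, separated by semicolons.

Depreciable base = $347,961 − $31,600 = $316,361.
Year 1: ⌊$347,961 × 150%/8⌋ = $65,242. Book value $282,719.
Year 2: ⌊$282,719 × 150%/8⌋ = $53,009. Book value $229,710.
Year 3: ⌊$229,710 × 150%/8⌋ = $43,070. Book value $186,640.
Year 4: ⌊$186,640 × 150%/8⌋ = $34,995. Book value $151,645.
Year 5: ⌊$151,645 × 150%/8⌋ = $28,433. Book value $123,212.
Year 6: ⌊$123,212 × 150%/8⌋ = $23,102. Book value $100,110.
Year 7: ⌊$100,110 × 150%/8⌋ = $18,770. Book value $81,340.
Year 8 (final): $81,340 − $31,600 = $49,740. Book value $31,600.

$65,242; $53,009; $43,070; $34,995; $28,433; $23,102; $18,770; $49,740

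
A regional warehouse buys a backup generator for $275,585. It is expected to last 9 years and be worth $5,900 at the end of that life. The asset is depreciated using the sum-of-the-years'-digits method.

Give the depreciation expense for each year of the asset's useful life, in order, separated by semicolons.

Depreciable base = $275,585 − $5,900 = $269,685.
Sum of the years' digits = 9+8+7+6+5+4+3+2+1 = 45.
Year 1: $269,685 × 9/45 = $53,937. Book value $221,648.
Year 2: $269,685 × 8/45 = $47,944. Book value $173,704.
Year 3: $269,685 × 7/45 = $41,951. Book value $131,753.
Year 4: $269,685 × 6/45 = $35,958. Book value $95,795.
Year 5: $269,685 × 5/45 = $29,965. Book value $65,830.
Year 6: $269,685 × 4/45 = $23,972. Book value $41,858.
Year 7: $269,685 × 3/45 = $17,979. Book value $23,879.
Year 8: $269,685 × 2/45 = $11,986. Book value $11,893.
Year 9: $269,685 × 1/45 = $5,993. Book value $5,900.

$53,937; $47,944; $41,951; $35,958; $29,965; $23,972; $17,979; $11,986; $5,993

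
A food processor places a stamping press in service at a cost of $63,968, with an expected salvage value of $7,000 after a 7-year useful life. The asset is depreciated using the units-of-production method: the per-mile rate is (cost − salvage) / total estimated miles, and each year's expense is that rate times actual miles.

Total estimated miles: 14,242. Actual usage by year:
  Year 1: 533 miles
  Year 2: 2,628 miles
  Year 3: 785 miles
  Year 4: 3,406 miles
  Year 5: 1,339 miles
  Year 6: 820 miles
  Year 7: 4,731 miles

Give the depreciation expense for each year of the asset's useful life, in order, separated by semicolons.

Depreciable base = $63,968 − $7,000 = $56,968.
Rate = $56,968 / 14,242 miles = $4 per mile.
Year 1: 533 × $4 = $2,132. Book value $61,836.
Year 2: 2,628 × $4 = $10,512. Book value $51,324.
Year 3: 785 × $4 = $3,140. Book value $48,184.
Year 4: 3,406 × $4 = $13,624. Book value $34,560.
Year 5: 1,339 × $4 = $5,356. Book value $29,204.
Year 6: 820 × $4 = $3,280. Book value $25,924.
Year 7: 4,731 × $4 = $18,924. Book value $7,000.

$2,132; $10,512; $3,140; $13,624; $5,356; $3,280; $18,924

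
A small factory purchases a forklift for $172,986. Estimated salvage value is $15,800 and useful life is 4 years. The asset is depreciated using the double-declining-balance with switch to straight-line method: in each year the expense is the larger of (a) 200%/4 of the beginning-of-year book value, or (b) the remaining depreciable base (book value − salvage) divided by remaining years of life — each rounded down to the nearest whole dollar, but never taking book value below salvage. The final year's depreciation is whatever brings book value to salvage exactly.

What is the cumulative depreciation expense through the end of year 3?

$151,362

Depreciable base = $172,986 − $15,800 = $157,186.
Year 1: DB = ⌊$172,986 × 200%/4⌋ = $86,493; SL = ⌊$157,186/4⌋ = $39,296 → take DB $86,493. Book value $86,493.
Year 2: DB = ⌊$86,493 × 200%/4⌋ = $43,246; SL = ⌊$70,693/3⌋ = $23,564 → take DB $43,246. Book value $43,247.
Year 3: DB = ⌊$43,247 × 200%/4⌋ = $21,623; SL = ⌊$27,447/2⌋ = $13,723 → take DB $21,623. Book value $21,624.
Accumulated through year 3 = $172,986 − $21,624 = $151,362.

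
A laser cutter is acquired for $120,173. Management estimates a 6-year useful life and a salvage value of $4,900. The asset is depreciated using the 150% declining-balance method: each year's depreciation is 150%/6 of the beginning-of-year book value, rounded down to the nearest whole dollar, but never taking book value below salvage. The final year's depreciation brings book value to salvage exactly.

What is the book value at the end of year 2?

$67,598

Depreciable base = $120,173 − $4,900 = $115,273.
Year 1: ⌊$120,173 × 150%/6⌋ = $30,043. Book value $90,130.
Year 2: ⌊$90,130 × 150%/6⌋ = $22,532. Book value $67,598.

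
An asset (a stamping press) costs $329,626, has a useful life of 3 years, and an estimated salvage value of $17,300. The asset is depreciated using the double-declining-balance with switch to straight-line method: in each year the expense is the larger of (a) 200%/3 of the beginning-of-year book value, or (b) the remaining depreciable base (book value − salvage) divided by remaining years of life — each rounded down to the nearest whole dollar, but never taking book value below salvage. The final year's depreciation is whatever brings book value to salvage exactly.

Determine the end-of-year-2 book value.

Depreciable base = $329,626 − $17,300 = $312,326.
Year 1: DB = ⌊$329,626 × 200%/3⌋ = $219,750; SL = ⌊$312,326/3⌋ = $104,108 → take DB $219,750. Book value $109,876.
Year 2: DB = ⌊$109,876 × 200%/3⌋ = $73,250; SL = ⌊$92,576/2⌋ = $46,288 → take DB $73,250. Book value $36,626.

$36,626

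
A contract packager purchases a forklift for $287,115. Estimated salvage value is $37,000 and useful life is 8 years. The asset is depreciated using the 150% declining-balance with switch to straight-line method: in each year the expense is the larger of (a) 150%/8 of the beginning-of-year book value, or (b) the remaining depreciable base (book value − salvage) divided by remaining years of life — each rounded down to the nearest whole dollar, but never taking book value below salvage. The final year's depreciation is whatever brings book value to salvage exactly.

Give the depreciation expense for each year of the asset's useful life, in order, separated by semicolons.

Depreciable base = $287,115 − $37,000 = $250,115.
Year 1: DB = ⌊$287,115 × 150%/8⌋ = $53,834; SL = ⌊$250,115/8⌋ = $31,264 → take DB $53,834. Book value $233,281.
Year 2: DB = ⌊$233,281 × 150%/8⌋ = $43,740; SL = ⌊$196,281/7⌋ = $28,040 → take DB $43,740. Book value $189,541.
Year 3: DB = ⌊$189,541 × 150%/8⌋ = $35,538; SL = ⌊$152,541/6⌋ = $25,423 → take DB $35,538. Book value $154,003.
Year 4: DB = ⌊$154,003 × 150%/8⌋ = $28,875; SL = ⌊$117,003/5⌋ = $23,400 → take DB $28,875. Book value $125,128.
Year 5: DB = ⌊$125,128 × 150%/8⌋ = $23,461; SL = ⌊$88,128/4⌋ = $22,032 → take DB $23,461. Book value $101,667.
Year 6: DB = ⌊$101,667 × 150%/8⌋ = $19,062; SL = ⌊$64,667/3⌋ = $21,555 → take SL $21,555. Book value $80,112.
Year 7: DB = ⌊$80,112 × 150%/8⌋ = $15,021; SL = ⌊$43,112/2⌋ = $21,556 → take SL $21,556. Book value $58,556.
Year 8 (final): $58,556 − $37,000 = $21,556. Book value $37,000.

$53,834; $43,740; $35,538; $28,875; $23,461; $21,555; $21,556; $21,556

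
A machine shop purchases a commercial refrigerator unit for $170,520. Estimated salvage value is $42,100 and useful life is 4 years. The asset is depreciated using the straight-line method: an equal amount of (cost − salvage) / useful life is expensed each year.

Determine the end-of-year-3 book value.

Depreciable base = $170,520 − $42,100 = $128,420.
Annual expense = $128,420 / 4 = $32,105.
End of year 1: book value $138,415.
End of year 2: book value $106,310.
End of year 3: book value $74,205.

$74,205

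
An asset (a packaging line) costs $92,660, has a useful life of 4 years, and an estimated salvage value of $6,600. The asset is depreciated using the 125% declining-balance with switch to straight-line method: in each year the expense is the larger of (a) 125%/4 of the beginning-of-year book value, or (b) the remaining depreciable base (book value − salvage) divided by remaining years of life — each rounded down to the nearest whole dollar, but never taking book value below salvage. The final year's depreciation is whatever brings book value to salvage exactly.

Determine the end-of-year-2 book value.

$43,797

Depreciable base = $92,660 − $6,600 = $86,060.
Year 1: DB = ⌊$92,660 × 125%/4⌋ = $28,956; SL = ⌊$86,060/4⌋ = $21,515 → take DB $28,956. Book value $63,704.
Year 2: DB = ⌊$63,704 × 125%/4⌋ = $19,907; SL = ⌊$57,104/3⌋ = $19,034 → take DB $19,907. Book value $43,797.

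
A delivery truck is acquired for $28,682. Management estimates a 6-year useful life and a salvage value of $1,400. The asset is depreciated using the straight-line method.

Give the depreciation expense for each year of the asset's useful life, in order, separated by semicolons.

$4,547; $4,547; $4,547; $4,547; $4,547; $4,547

Depreciable base = $28,682 − $1,400 = $27,282.
Annual expense = $27,282 / 6 = $4,547.
End of year 1: book value $24,135.
End of year 2: book value $19,588.
End of year 3: book value $15,041.
End of year 4: book value $10,494.
End of year 5: book value $5,947.
End of year 6: book value $1,400.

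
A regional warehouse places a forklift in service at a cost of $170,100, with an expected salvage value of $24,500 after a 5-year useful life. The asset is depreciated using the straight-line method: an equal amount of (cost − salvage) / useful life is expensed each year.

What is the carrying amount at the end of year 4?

$53,620

Depreciable base = $170,100 − $24,500 = $145,600.
Annual expense = $145,600 / 5 = $29,120.
End of year 1: book value $140,980.
End of year 2: book value $111,860.
End of year 3: book value $82,740.
End of year 4: book value $53,620.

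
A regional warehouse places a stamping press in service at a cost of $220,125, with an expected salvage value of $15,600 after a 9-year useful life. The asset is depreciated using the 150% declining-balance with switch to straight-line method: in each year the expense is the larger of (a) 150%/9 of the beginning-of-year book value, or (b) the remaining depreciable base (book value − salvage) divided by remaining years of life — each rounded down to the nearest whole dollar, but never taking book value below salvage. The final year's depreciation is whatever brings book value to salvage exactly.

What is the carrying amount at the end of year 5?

Depreciable base = $220,125 − $15,600 = $204,525.
Year 1: DB = ⌊$220,125 × 150%/9⌋ = $36,687; SL = ⌊$204,525/9⌋ = $22,725 → take DB $36,687. Book value $183,438.
Year 2: DB = ⌊$183,438 × 150%/9⌋ = $30,573; SL = ⌊$167,838/8⌋ = $20,979 → take DB $30,573. Book value $152,865.
Year 3: DB = ⌊$152,865 × 150%/9⌋ = $25,477; SL = ⌊$137,265/7⌋ = $19,609 → take DB $25,477. Book value $127,388.
Year 4: DB = ⌊$127,388 × 150%/9⌋ = $21,231; SL = ⌊$111,788/6⌋ = $18,631 → take DB $21,231. Book value $106,157.
Year 5: DB = ⌊$106,157 × 150%/9⌋ = $17,692; SL = ⌊$90,557/5⌋ = $18,111 → take SL $18,111. Book value $88,046.

$88,046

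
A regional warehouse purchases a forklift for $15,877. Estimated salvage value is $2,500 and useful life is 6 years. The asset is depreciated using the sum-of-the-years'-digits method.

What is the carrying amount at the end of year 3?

Depreciable base = $15,877 − $2,500 = $13,377.
Sum of the years' digits = 6+5+4+3+2+1 = 21.
Year 1: $13,377 × 6/21 = $3,822. Book value $12,055.
Year 2: $13,377 × 5/21 = $3,185. Book value $8,870.
Year 3: $13,377 × 4/21 = $2,548. Book value $6,322.

$6,322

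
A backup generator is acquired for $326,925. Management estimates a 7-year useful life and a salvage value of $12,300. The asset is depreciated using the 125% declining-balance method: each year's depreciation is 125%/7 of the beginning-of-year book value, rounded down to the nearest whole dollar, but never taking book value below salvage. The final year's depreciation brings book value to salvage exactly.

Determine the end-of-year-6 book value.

Depreciable base = $326,925 − $12,300 = $314,625.
Year 1: ⌊$326,925 × 125%/7⌋ = $58,379. Book value $268,546.
Year 2: ⌊$268,546 × 125%/7⌋ = $47,954. Book value $220,592.
Year 3: ⌊$220,592 × 125%/7⌋ = $39,391. Book value $181,201.
Year 4: ⌊$181,201 × 125%/7⌋ = $32,357. Book value $148,844.
Year 5: ⌊$148,844 × 125%/7⌋ = $26,579. Book value $122,265.
Year 6: ⌊$122,265 × 125%/7⌋ = $21,833. Book value $100,432.

$100,432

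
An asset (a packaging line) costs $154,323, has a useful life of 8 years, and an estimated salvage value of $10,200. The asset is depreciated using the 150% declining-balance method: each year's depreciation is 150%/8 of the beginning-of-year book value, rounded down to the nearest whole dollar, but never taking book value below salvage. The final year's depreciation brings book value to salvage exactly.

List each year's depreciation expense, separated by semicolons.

$28,935; $23,510; $19,102; $15,520; $12,610; $10,246; $8,325; $25,875

Depreciable base = $154,323 − $10,200 = $144,123.
Year 1: ⌊$154,323 × 150%/8⌋ = $28,935. Book value $125,388.
Year 2: ⌊$125,388 × 150%/8⌋ = $23,510. Book value $101,878.
Year 3: ⌊$101,878 × 150%/8⌋ = $19,102. Book value $82,776.
Year 4: ⌊$82,776 × 150%/8⌋ = $15,520. Book value $67,256.
Year 5: ⌊$67,256 × 150%/8⌋ = $12,610. Book value $54,646.
Year 6: ⌊$54,646 × 150%/8⌋ = $10,246. Book value $44,400.
Year 7: ⌊$44,400 × 150%/8⌋ = $8,325. Book value $36,075.
Year 8 (final): $36,075 − $10,200 = $25,875. Book value $10,200.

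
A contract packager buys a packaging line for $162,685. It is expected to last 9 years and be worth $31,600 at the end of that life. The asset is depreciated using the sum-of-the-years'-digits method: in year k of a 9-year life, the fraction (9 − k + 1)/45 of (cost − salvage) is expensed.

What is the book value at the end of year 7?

Depreciable base = $162,685 − $31,600 = $131,085.
Sum of the years' digits = 9+8+7+6+5+4+3+2+1 = 45.
Year 1: $131,085 × 9/45 = $26,217. Book value $136,468.
Year 2: $131,085 × 8/45 = $23,304. Book value $113,164.
Year 3: $131,085 × 7/45 = $20,391. Book value $92,773.
Year 4: $131,085 × 6/45 = $17,478. Book value $75,295.
Year 5: $131,085 × 5/45 = $14,565. Book value $60,730.
Year 6: $131,085 × 4/45 = $11,652. Book value $49,078.
Year 7: $131,085 × 3/45 = $8,739. Book value $40,339.

$40,339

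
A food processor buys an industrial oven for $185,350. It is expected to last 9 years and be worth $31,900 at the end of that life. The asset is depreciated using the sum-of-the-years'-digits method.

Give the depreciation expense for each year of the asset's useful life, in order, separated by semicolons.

Depreciable base = $185,350 − $31,900 = $153,450.
Sum of the years' digits = 9+8+7+6+5+4+3+2+1 = 45.
Year 1: $153,450 × 9/45 = $30,690. Book value $154,660.
Year 2: $153,450 × 8/45 = $27,280. Book value $127,380.
Year 3: $153,450 × 7/45 = $23,870. Book value $103,510.
Year 4: $153,450 × 6/45 = $20,460. Book value $83,050.
Year 5: $153,450 × 5/45 = $17,050. Book value $66,000.
Year 6: $153,450 × 4/45 = $13,640. Book value $52,360.
Year 7: $153,450 × 3/45 = $10,230. Book value $42,130.
Year 8: $153,450 × 2/45 = $6,820. Book value $35,310.
Year 9: $153,450 × 1/45 = $3,410. Book value $31,900.

$30,690; $27,280; $23,870; $20,460; $17,050; $13,640; $10,230; $6,820; $3,410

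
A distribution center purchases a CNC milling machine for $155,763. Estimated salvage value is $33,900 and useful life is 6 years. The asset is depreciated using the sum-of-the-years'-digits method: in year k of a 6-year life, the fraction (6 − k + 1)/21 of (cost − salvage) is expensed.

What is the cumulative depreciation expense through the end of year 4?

$104,454

Depreciable base = $155,763 − $33,900 = $121,863.
Sum of the years' digits = 6+5+4+3+2+1 = 21.
Year 1: $121,863 × 6/21 = $34,818. Book value $120,945.
Year 2: $121,863 × 5/21 = $29,015. Book value $91,930.
Year 3: $121,863 × 4/21 = $23,212. Book value $68,718.
Year 4: $121,863 × 3/21 = $17,409. Book value $51,309.
Accumulated through year 4 = $155,763 − $51,309 = $104,454.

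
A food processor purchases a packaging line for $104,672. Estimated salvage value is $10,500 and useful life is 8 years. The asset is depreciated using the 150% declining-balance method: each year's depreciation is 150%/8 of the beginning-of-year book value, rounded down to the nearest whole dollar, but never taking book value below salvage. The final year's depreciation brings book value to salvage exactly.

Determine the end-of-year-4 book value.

Depreciable base = $104,672 − $10,500 = $94,172.
Year 1: ⌊$104,672 × 150%/8⌋ = $19,626. Book value $85,046.
Year 2: ⌊$85,046 × 150%/8⌋ = $15,946. Book value $69,100.
Year 3: ⌊$69,100 × 150%/8⌋ = $12,956. Book value $56,144.
Year 4: ⌊$56,144 × 150%/8⌋ = $10,527. Book value $45,617.

$45,617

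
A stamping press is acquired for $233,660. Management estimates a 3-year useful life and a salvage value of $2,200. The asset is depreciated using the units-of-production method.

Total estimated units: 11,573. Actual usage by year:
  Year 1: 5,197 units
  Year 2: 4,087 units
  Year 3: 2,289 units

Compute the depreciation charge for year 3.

Depreciable base = $233,660 − $2,200 = $231,460.
Rate = $231,460 / 11,573 units = $20 per unit.
Year 1: 5,197 × $20 = $103,940. Book value $129,720.
Year 2: 4,087 × $20 = $81,740. Book value $47,980.
Year 3: 2,289 × $20 = $45,780. Book value $2,200.

$45,780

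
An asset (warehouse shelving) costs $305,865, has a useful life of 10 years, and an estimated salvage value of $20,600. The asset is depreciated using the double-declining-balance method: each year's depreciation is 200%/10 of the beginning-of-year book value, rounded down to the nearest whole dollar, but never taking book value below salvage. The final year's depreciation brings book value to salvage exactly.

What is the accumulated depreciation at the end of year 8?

$254,547

Depreciable base = $305,865 − $20,600 = $285,265.
Year 1: ⌊$305,865 × 200%/10⌋ = $61,173. Book value $244,692.
Year 2: ⌊$244,692 × 200%/10⌋ = $48,938. Book value $195,754.
Year 3: ⌊$195,754 × 200%/10⌋ = $39,150. Book value $156,604.
Year 4: ⌊$156,604 × 200%/10⌋ = $31,320. Book value $125,284.
Year 5: ⌊$125,284 × 200%/10⌋ = $25,056. Book value $100,228.
Year 6: ⌊$100,228 × 200%/10⌋ = $20,045. Book value $80,183.
Year 7: ⌊$80,183 × 200%/10⌋ = $16,036. Book value $64,147.
Year 8: ⌊$64,147 × 200%/10⌋ = $12,829. Book value $51,318.
Accumulated through year 8 = $305,865 − $51,318 = $254,547.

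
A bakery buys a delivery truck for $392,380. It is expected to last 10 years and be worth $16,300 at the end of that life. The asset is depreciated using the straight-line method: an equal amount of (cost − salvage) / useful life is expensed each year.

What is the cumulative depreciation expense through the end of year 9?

Depreciable base = $392,380 − $16,300 = $376,080.
Annual expense = $376,080 / 10 = $37,608.
End of year 1: book value $354,772.
End of year 2: book value $317,164.
End of year 3: book value $279,556.
End of year 4: book value $241,948.
End of year 5: book value $204,340.
End of year 6: book value $166,732.
End of year 7: book value $129,124.
End of year 8: book value $91,516.
End of year 9: book value $53,908.
Accumulated through year 9 = $392,380 − $53,908 = $338,472.

$338,472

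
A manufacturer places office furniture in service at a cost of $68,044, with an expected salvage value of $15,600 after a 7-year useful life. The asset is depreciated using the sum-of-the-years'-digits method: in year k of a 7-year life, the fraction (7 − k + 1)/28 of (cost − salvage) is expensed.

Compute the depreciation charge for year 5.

$5,619

Depreciable base = $68,044 − $15,600 = $52,444.
Sum of the years' digits = 7+6+5+4+3+2+1 = 28.
Year 1: $52,444 × 7/28 = $13,111. Book value $54,933.
Year 2: $52,444 × 6/28 = $11,238. Book value $43,695.
Year 3: $52,444 × 5/28 = $9,365. Book value $34,330.
Year 4: $52,444 × 4/28 = $7,492. Book value $26,838.
Year 5: $52,444 × 3/28 = $5,619. Book value $21,219.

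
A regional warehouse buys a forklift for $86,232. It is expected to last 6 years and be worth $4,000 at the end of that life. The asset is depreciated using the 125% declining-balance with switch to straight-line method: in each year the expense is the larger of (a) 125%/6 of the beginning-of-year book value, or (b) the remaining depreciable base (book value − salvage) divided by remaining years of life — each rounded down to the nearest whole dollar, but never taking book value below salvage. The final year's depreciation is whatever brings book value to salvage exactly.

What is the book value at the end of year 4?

Depreciable base = $86,232 − $4,000 = $82,232.
Year 1: DB = ⌊$86,232 × 125%/6⌋ = $17,965; SL = ⌊$82,232/6⌋ = $13,705 → take DB $17,965. Book value $68,267.
Year 2: DB = ⌊$68,267 × 125%/6⌋ = $14,222; SL = ⌊$64,267/5⌋ = $12,853 → take DB $14,222. Book value $54,045.
Year 3: DB = ⌊$54,045 × 125%/6⌋ = $11,259; SL = ⌊$50,045/4⌋ = $12,511 → take SL $12,511. Book value $41,534.
Year 4: DB = ⌊$41,534 × 125%/6⌋ = $8,652; SL = ⌊$37,534/3⌋ = $12,511 → take SL $12,511. Book value $29,023.

$29,023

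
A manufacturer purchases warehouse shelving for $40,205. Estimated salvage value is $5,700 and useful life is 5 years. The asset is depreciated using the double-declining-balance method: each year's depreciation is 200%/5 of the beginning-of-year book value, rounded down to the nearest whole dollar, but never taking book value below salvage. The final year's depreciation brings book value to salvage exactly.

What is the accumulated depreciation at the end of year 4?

Depreciable base = $40,205 − $5,700 = $34,505.
Year 1: ⌊$40,205 × 200%/5⌋ = $16,082. Book value $24,123.
Year 2: ⌊$24,123 × 200%/5⌋ = $9,649. Book value $14,474.
Year 3: ⌊$14,474 × 200%/5⌋ = $5,789. Book value $8,685.
Year 4: ⌊$8,685 × 200%/5⌋ = $3,474, capped at $2,985. Book value $5,700.
Accumulated through year 4 = $40,205 − $5,700 = $34,505.

$34,505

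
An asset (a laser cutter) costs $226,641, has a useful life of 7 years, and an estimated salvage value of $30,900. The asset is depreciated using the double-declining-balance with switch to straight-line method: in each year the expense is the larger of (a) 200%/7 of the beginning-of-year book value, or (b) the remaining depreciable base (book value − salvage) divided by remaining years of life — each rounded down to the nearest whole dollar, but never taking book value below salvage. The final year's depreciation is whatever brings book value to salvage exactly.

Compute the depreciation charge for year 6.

Depreciable base = $226,641 − $30,900 = $195,741.
Year 1: DB = ⌊$226,641 × 200%/7⌋ = $64,754; SL = ⌊$195,741/7⌋ = $27,963 → take DB $64,754. Book value $161,887.
Year 2: DB = ⌊$161,887 × 200%/7⌋ = $46,253; SL = ⌊$130,987/6⌋ = $21,831 → take DB $46,253. Book value $115,634.
Year 3: DB = ⌊$115,634 × 200%/7⌋ = $33,038; SL = ⌊$84,734/5⌋ = $16,946 → take DB $33,038. Book value $82,596.
Year 4: DB = ⌊$82,596 × 200%/7⌋ = $23,598; SL = ⌊$51,696/4⌋ = $12,924 → take DB $23,598. Book value $58,998.
Year 5: DB = ⌊$58,998 × 200%/7⌋ = $16,856; SL = ⌊$28,098/3⌋ = $9,366 → take DB $16,856. Book value $42,142.
Year 6: DB = ⌊$42,142 × 200%/7⌋ = $12,040; SL = ⌊$11,242/2⌋ = $5,621 → take DB $12,040, capped at $11,242. Book value $30,900.

$11,242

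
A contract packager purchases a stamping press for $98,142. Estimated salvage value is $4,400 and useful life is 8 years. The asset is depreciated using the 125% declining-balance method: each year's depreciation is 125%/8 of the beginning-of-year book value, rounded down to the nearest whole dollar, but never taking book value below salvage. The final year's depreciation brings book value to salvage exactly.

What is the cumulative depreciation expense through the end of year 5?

$56,172

Depreciable base = $98,142 − $4,400 = $93,742.
Year 1: ⌊$98,142 × 125%/8⌋ = $15,334. Book value $82,808.
Year 2: ⌊$82,808 × 125%/8⌋ = $12,938. Book value $69,870.
Year 3: ⌊$69,870 × 125%/8⌋ = $10,917. Book value $58,953.
Year 4: ⌊$58,953 × 125%/8⌋ = $9,211. Book value $49,742.
Year 5: ⌊$49,742 × 125%/8⌋ = $7,772. Book value $41,970.
Accumulated through year 5 = $98,142 − $41,970 = $56,172.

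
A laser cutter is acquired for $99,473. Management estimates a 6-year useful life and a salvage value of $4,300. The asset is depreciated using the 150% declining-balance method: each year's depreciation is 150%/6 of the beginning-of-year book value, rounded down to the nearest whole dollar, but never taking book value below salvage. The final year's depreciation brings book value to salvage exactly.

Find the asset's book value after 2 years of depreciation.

$55,954

Depreciable base = $99,473 − $4,300 = $95,173.
Year 1: ⌊$99,473 × 150%/6⌋ = $24,868. Book value $74,605.
Year 2: ⌊$74,605 × 150%/6⌋ = $18,651. Book value $55,954.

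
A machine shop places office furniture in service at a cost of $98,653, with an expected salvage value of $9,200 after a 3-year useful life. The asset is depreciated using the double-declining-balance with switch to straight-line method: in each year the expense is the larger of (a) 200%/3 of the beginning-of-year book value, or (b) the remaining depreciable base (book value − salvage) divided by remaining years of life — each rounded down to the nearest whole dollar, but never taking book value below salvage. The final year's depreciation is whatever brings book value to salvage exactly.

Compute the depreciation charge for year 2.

$21,923

Depreciable base = $98,653 − $9,200 = $89,453.
Year 1: DB = ⌊$98,653 × 200%/3⌋ = $65,768; SL = ⌊$89,453/3⌋ = $29,817 → take DB $65,768. Book value $32,885.
Year 2: DB = ⌊$32,885 × 200%/3⌋ = $21,923; SL = ⌊$23,685/2⌋ = $11,842 → take DB $21,923. Book value $10,962.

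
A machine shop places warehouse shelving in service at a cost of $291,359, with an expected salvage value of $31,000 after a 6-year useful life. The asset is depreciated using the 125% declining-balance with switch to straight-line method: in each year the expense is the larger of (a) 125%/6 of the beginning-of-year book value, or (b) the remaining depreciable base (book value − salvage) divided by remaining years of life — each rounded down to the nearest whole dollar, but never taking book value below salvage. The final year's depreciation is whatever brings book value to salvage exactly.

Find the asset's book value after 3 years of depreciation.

$144,564

Depreciable base = $291,359 − $31,000 = $260,359.
Year 1: DB = ⌊$291,359 × 125%/6⌋ = $60,699; SL = ⌊$260,359/6⌋ = $43,393 → take DB $60,699. Book value $230,660.
Year 2: DB = ⌊$230,660 × 125%/6⌋ = $48,054; SL = ⌊$199,660/5⌋ = $39,932 → take DB $48,054. Book value $182,606.
Year 3: DB = ⌊$182,606 × 125%/6⌋ = $38,042; SL = ⌊$151,606/4⌋ = $37,901 → take DB $38,042. Book value $144,564.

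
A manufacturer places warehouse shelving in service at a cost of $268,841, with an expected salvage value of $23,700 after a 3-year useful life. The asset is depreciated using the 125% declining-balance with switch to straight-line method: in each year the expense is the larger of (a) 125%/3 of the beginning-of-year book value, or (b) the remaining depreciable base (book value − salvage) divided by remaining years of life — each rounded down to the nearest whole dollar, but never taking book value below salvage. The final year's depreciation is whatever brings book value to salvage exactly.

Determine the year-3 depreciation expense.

Depreciable base = $268,841 − $23,700 = $245,141.
Year 1: DB = ⌊$268,841 × 125%/3⌋ = $112,017; SL = ⌊$245,141/3⌋ = $81,713 → take DB $112,017. Book value $156,824.
Year 2: DB = ⌊$156,824 × 125%/3⌋ = $65,343; SL = ⌊$133,124/2⌋ = $66,562 → take SL $66,562. Book value $90,262.
Year 3 (final): $90,262 − $23,700 = $66,562. Book value $23,700.

$66,562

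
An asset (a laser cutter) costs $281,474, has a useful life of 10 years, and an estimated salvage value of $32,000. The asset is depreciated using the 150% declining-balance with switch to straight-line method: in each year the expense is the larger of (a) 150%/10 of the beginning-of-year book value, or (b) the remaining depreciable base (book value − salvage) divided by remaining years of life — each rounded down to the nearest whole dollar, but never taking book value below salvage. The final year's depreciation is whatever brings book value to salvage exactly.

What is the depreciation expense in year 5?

$22,039

Depreciable base = $281,474 − $32,000 = $249,474.
Year 1: DB = ⌊$281,474 × 150%/10⌋ = $42,221; SL = ⌊$249,474/10⌋ = $24,947 → take DB $42,221. Book value $239,253.
Year 2: DB = ⌊$239,253 × 150%/10⌋ = $35,887; SL = ⌊$207,253/9⌋ = $23,028 → take DB $35,887. Book value $203,366.
Year 3: DB = ⌊$203,366 × 150%/10⌋ = $30,504; SL = ⌊$171,366/8⌋ = $21,420 → take DB $30,504. Book value $172,862.
Year 4: DB = ⌊$172,862 × 150%/10⌋ = $25,929; SL = ⌊$140,862/7⌋ = $20,123 → take DB $25,929. Book value $146,933.
Year 5: DB = ⌊$146,933 × 150%/10⌋ = $22,039; SL = ⌊$114,933/6⌋ = $19,155 → take DB $22,039. Book value $124,894.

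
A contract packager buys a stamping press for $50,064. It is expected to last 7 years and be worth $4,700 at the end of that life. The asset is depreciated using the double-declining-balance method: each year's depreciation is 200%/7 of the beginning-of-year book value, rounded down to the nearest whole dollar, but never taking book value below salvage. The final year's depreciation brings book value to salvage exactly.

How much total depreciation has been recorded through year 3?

$31,819

Depreciable base = $50,064 − $4,700 = $45,364.
Year 1: ⌊$50,064 × 200%/7⌋ = $14,304. Book value $35,760.
Year 2: ⌊$35,760 × 200%/7⌋ = $10,217. Book value $25,543.
Year 3: ⌊$25,543 × 200%/7⌋ = $7,298. Book value $18,245.
Accumulated through year 3 = $50,064 − $18,245 = $31,819.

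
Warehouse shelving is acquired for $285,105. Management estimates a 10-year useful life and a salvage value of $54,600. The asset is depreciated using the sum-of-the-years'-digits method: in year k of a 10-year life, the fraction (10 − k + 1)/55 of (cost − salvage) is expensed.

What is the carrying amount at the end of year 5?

Depreciable base = $285,105 − $54,600 = $230,505.
Sum of the years' digits = 10+9+8+7+6+5+4+3+2+1 = 55.
Year 1: $230,505 × 10/55 = $41,910. Book value $243,195.
Year 2: $230,505 × 9/55 = $37,719. Book value $205,476.
Year 3: $230,505 × 8/55 = $33,528. Book value $171,948.
Year 4: $230,505 × 7/55 = $29,337. Book value $142,611.
Year 5: $230,505 × 6/55 = $25,146. Book value $117,465.

$117,465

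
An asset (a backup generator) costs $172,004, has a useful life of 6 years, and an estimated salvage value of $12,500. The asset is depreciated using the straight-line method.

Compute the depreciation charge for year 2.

$26,584

Depreciable base = $172,004 − $12,500 = $159,504.
Annual expense = $159,504 / 6 = $26,584.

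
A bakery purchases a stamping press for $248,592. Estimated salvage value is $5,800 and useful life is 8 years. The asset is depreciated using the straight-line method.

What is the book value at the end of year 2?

$187,894

Depreciable base = $248,592 − $5,800 = $242,792.
Annual expense = $242,792 / 8 = $30,349.
End of year 1: book value $218,243.
End of year 2: book value $187,894.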